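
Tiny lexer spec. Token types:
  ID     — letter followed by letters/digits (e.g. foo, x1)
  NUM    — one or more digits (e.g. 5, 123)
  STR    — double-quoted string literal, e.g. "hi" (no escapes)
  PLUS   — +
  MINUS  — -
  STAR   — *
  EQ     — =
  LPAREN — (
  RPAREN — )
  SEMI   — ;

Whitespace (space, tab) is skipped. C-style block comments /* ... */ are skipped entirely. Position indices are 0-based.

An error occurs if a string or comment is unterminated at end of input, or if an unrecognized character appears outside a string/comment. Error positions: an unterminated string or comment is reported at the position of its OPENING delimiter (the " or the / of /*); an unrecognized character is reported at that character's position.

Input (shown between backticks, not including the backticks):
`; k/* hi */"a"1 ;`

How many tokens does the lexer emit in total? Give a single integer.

Answer: 5

Derivation:
pos=0: emit SEMI ';'
pos=2: emit ID 'k' (now at pos=3)
pos=3: enter COMMENT mode (saw '/*')
exit COMMENT mode (now at pos=11)
pos=11: enter STRING mode
pos=11: emit STR "a" (now at pos=14)
pos=14: emit NUM '1' (now at pos=15)
pos=16: emit SEMI ';'
DONE. 5 tokens: [SEMI, ID, STR, NUM, SEMI]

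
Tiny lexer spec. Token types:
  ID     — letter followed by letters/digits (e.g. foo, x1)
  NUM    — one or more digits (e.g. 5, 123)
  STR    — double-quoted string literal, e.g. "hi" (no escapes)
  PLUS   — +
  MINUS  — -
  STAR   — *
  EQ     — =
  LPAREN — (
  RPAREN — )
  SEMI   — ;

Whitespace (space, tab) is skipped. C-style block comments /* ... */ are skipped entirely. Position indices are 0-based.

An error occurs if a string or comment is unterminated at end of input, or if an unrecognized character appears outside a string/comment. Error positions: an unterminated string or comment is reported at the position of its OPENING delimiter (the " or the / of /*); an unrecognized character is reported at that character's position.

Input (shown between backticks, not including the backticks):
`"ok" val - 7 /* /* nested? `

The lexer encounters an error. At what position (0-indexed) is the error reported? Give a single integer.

pos=0: enter STRING mode
pos=0: emit STR "ok" (now at pos=4)
pos=5: emit ID 'val' (now at pos=8)
pos=9: emit MINUS '-'
pos=11: emit NUM '7' (now at pos=12)
pos=13: enter COMMENT mode (saw '/*')
pos=13: ERROR — unterminated comment (reached EOF)

Answer: 13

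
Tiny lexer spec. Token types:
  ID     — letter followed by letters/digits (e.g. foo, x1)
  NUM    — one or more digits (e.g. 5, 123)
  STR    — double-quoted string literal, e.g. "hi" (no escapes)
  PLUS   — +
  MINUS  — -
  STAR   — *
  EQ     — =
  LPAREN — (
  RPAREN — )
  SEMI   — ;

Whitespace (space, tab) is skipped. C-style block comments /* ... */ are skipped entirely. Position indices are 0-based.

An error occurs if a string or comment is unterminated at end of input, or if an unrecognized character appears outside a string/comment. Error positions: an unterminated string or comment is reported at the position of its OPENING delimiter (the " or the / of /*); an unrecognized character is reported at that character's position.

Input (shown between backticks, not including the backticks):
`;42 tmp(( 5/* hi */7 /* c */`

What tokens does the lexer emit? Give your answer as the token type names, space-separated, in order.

pos=0: emit SEMI ';'
pos=1: emit NUM '42' (now at pos=3)
pos=4: emit ID 'tmp' (now at pos=7)
pos=7: emit LPAREN '('
pos=8: emit LPAREN '('
pos=10: emit NUM '5' (now at pos=11)
pos=11: enter COMMENT mode (saw '/*')
exit COMMENT mode (now at pos=19)
pos=19: emit NUM '7' (now at pos=20)
pos=21: enter COMMENT mode (saw '/*')
exit COMMENT mode (now at pos=28)
DONE. 7 tokens: [SEMI, NUM, ID, LPAREN, LPAREN, NUM, NUM]

Answer: SEMI NUM ID LPAREN LPAREN NUM NUM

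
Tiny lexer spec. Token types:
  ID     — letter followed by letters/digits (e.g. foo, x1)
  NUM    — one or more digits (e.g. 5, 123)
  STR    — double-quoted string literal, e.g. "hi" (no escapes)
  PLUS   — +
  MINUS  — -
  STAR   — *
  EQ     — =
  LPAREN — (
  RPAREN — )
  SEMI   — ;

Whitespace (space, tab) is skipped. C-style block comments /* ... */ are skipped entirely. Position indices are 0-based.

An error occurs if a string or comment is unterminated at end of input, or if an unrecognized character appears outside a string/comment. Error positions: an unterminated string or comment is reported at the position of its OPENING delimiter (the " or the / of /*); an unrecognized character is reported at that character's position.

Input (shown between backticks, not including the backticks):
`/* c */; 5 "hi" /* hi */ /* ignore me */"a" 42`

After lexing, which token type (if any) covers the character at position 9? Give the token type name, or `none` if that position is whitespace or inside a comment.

Answer: NUM

Derivation:
pos=0: enter COMMENT mode (saw '/*')
exit COMMENT mode (now at pos=7)
pos=7: emit SEMI ';'
pos=9: emit NUM '5' (now at pos=10)
pos=11: enter STRING mode
pos=11: emit STR "hi" (now at pos=15)
pos=16: enter COMMENT mode (saw '/*')
exit COMMENT mode (now at pos=24)
pos=25: enter COMMENT mode (saw '/*')
exit COMMENT mode (now at pos=40)
pos=40: enter STRING mode
pos=40: emit STR "a" (now at pos=43)
pos=44: emit NUM '42' (now at pos=46)
DONE. 5 tokens: [SEMI, NUM, STR, STR, NUM]
Position 9: char is '5' -> NUM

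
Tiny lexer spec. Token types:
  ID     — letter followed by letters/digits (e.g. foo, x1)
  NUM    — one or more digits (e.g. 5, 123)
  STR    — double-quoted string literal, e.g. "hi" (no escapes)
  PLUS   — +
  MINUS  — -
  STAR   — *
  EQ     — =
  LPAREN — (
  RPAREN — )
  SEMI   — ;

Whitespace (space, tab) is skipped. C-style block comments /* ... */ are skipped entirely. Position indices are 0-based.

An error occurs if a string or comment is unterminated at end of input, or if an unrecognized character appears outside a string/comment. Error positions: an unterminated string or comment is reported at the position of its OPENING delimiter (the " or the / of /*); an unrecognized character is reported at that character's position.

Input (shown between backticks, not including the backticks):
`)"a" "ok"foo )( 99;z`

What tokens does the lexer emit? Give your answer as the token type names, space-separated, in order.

Answer: RPAREN STR STR ID RPAREN LPAREN NUM SEMI ID

Derivation:
pos=0: emit RPAREN ')'
pos=1: enter STRING mode
pos=1: emit STR "a" (now at pos=4)
pos=5: enter STRING mode
pos=5: emit STR "ok" (now at pos=9)
pos=9: emit ID 'foo' (now at pos=12)
pos=13: emit RPAREN ')'
pos=14: emit LPAREN '('
pos=16: emit NUM '99' (now at pos=18)
pos=18: emit SEMI ';'
pos=19: emit ID 'z' (now at pos=20)
DONE. 9 tokens: [RPAREN, STR, STR, ID, RPAREN, LPAREN, NUM, SEMI, ID]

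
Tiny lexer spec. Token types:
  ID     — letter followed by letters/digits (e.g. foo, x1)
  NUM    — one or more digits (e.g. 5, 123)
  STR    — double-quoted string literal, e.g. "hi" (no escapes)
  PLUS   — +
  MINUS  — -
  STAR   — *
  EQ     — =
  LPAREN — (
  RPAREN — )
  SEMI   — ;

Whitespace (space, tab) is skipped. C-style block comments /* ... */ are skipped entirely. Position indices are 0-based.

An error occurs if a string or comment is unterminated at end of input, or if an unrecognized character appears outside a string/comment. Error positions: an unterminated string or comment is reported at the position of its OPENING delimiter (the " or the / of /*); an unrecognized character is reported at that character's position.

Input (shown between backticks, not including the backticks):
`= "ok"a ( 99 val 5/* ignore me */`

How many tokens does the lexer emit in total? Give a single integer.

Answer: 7

Derivation:
pos=0: emit EQ '='
pos=2: enter STRING mode
pos=2: emit STR "ok" (now at pos=6)
pos=6: emit ID 'a' (now at pos=7)
pos=8: emit LPAREN '('
pos=10: emit NUM '99' (now at pos=12)
pos=13: emit ID 'val' (now at pos=16)
pos=17: emit NUM '5' (now at pos=18)
pos=18: enter COMMENT mode (saw '/*')
exit COMMENT mode (now at pos=33)
DONE. 7 tokens: [EQ, STR, ID, LPAREN, NUM, ID, NUM]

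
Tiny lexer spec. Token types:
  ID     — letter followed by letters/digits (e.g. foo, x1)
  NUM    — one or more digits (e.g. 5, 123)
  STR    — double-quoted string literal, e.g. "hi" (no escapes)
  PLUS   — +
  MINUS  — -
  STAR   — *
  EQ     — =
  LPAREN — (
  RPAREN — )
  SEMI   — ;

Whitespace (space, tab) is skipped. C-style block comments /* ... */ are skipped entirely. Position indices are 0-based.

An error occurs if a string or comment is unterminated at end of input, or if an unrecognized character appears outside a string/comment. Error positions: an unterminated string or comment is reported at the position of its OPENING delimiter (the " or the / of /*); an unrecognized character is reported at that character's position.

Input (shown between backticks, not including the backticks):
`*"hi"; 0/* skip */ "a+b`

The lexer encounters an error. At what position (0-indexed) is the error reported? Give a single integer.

Answer: 19

Derivation:
pos=0: emit STAR '*'
pos=1: enter STRING mode
pos=1: emit STR "hi" (now at pos=5)
pos=5: emit SEMI ';'
pos=7: emit NUM '0' (now at pos=8)
pos=8: enter COMMENT mode (saw '/*')
exit COMMENT mode (now at pos=18)
pos=19: enter STRING mode
pos=19: ERROR — unterminated string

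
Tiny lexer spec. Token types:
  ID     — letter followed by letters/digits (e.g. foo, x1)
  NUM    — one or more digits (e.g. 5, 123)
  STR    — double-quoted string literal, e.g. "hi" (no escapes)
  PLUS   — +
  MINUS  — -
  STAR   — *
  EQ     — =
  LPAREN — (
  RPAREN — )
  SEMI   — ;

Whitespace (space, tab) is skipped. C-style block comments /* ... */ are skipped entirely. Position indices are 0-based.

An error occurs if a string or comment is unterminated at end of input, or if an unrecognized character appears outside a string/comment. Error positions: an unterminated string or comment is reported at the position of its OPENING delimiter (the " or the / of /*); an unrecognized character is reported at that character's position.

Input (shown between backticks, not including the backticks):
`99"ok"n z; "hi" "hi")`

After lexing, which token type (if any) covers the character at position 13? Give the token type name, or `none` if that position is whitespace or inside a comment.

Answer: STR

Derivation:
pos=0: emit NUM '99' (now at pos=2)
pos=2: enter STRING mode
pos=2: emit STR "ok" (now at pos=6)
pos=6: emit ID 'n' (now at pos=7)
pos=8: emit ID 'z' (now at pos=9)
pos=9: emit SEMI ';'
pos=11: enter STRING mode
pos=11: emit STR "hi" (now at pos=15)
pos=16: enter STRING mode
pos=16: emit STR "hi" (now at pos=20)
pos=20: emit RPAREN ')'
DONE. 8 tokens: [NUM, STR, ID, ID, SEMI, STR, STR, RPAREN]
Position 13: char is 'i' -> STR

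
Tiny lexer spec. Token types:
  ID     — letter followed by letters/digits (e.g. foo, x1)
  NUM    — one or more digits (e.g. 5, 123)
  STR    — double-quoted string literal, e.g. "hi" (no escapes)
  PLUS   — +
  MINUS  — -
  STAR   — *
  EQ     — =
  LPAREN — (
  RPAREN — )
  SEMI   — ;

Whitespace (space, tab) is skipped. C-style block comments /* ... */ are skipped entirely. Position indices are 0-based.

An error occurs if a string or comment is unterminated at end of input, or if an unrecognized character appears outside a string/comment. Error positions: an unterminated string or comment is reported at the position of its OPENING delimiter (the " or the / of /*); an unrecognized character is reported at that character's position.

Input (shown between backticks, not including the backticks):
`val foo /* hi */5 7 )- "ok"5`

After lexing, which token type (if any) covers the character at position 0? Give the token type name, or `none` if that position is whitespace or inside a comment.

Answer: ID

Derivation:
pos=0: emit ID 'val' (now at pos=3)
pos=4: emit ID 'foo' (now at pos=7)
pos=8: enter COMMENT mode (saw '/*')
exit COMMENT mode (now at pos=16)
pos=16: emit NUM '5' (now at pos=17)
pos=18: emit NUM '7' (now at pos=19)
pos=20: emit RPAREN ')'
pos=21: emit MINUS '-'
pos=23: enter STRING mode
pos=23: emit STR "ok" (now at pos=27)
pos=27: emit NUM '5' (now at pos=28)
DONE. 8 tokens: [ID, ID, NUM, NUM, RPAREN, MINUS, STR, NUM]
Position 0: char is 'v' -> ID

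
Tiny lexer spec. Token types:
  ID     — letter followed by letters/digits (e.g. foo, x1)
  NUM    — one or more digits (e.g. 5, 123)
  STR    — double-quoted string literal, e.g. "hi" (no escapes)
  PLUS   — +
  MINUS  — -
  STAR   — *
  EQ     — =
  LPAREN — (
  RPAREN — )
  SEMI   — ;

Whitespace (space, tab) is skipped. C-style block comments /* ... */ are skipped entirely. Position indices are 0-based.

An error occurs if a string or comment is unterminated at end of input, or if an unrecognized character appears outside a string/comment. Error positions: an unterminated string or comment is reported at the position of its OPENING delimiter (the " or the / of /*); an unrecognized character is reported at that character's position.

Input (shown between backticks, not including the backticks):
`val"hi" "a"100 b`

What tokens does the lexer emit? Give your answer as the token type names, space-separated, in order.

pos=0: emit ID 'val' (now at pos=3)
pos=3: enter STRING mode
pos=3: emit STR "hi" (now at pos=7)
pos=8: enter STRING mode
pos=8: emit STR "a" (now at pos=11)
pos=11: emit NUM '100' (now at pos=14)
pos=15: emit ID 'b' (now at pos=16)
DONE. 5 tokens: [ID, STR, STR, NUM, ID]

Answer: ID STR STR NUM ID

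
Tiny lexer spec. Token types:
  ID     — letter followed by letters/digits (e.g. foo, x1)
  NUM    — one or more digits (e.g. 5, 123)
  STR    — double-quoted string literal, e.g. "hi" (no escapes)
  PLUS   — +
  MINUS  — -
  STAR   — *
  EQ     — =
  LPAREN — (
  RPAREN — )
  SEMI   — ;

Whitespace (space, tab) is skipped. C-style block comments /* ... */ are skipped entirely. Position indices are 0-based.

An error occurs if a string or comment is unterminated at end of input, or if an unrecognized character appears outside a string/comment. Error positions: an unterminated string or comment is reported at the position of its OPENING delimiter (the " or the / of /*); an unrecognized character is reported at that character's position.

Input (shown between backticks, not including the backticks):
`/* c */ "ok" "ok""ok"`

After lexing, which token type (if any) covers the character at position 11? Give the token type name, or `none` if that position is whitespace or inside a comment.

pos=0: enter COMMENT mode (saw '/*')
exit COMMENT mode (now at pos=7)
pos=8: enter STRING mode
pos=8: emit STR "ok" (now at pos=12)
pos=13: enter STRING mode
pos=13: emit STR "ok" (now at pos=17)
pos=17: enter STRING mode
pos=17: emit STR "ok" (now at pos=21)
DONE. 3 tokens: [STR, STR, STR]
Position 11: char is '"' -> STR

Answer: STR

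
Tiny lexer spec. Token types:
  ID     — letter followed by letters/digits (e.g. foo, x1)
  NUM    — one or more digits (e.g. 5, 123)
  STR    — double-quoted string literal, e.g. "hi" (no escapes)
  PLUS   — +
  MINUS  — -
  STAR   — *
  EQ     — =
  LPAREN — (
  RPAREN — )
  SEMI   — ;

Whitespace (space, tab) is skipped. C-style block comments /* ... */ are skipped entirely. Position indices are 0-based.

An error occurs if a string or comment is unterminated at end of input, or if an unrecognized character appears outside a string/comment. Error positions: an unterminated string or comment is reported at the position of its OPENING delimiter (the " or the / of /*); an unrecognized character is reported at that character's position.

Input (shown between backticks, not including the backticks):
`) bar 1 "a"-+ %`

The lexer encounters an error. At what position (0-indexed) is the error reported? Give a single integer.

pos=0: emit RPAREN ')'
pos=2: emit ID 'bar' (now at pos=5)
pos=6: emit NUM '1' (now at pos=7)
pos=8: enter STRING mode
pos=8: emit STR "a" (now at pos=11)
pos=11: emit MINUS '-'
pos=12: emit PLUS '+'
pos=14: ERROR — unrecognized char '%'

Answer: 14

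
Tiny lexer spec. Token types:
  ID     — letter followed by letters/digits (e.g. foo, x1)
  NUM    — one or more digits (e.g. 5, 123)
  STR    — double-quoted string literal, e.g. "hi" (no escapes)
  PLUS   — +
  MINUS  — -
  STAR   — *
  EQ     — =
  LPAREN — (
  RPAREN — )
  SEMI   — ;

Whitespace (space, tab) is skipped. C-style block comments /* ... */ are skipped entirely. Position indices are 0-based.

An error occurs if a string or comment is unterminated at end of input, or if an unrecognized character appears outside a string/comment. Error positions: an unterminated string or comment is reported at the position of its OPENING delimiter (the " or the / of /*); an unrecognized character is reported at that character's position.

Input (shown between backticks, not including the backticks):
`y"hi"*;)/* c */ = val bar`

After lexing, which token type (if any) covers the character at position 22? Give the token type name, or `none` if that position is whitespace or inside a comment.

Answer: ID

Derivation:
pos=0: emit ID 'y' (now at pos=1)
pos=1: enter STRING mode
pos=1: emit STR "hi" (now at pos=5)
pos=5: emit STAR '*'
pos=6: emit SEMI ';'
pos=7: emit RPAREN ')'
pos=8: enter COMMENT mode (saw '/*')
exit COMMENT mode (now at pos=15)
pos=16: emit EQ '='
pos=18: emit ID 'val' (now at pos=21)
pos=22: emit ID 'bar' (now at pos=25)
DONE. 8 tokens: [ID, STR, STAR, SEMI, RPAREN, EQ, ID, ID]
Position 22: char is 'b' -> ID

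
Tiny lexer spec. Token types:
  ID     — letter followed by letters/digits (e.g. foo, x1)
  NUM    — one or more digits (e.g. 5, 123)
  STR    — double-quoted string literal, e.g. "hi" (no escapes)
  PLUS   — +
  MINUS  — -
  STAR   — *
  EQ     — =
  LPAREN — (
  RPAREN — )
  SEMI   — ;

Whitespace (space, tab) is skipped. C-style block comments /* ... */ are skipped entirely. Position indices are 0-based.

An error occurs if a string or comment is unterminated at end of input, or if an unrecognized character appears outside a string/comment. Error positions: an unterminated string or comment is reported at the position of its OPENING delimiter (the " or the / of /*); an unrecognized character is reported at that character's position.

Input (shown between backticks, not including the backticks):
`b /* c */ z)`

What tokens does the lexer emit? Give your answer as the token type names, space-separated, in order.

pos=0: emit ID 'b' (now at pos=1)
pos=2: enter COMMENT mode (saw '/*')
exit COMMENT mode (now at pos=9)
pos=10: emit ID 'z' (now at pos=11)
pos=11: emit RPAREN ')'
DONE. 3 tokens: [ID, ID, RPAREN]

Answer: ID ID RPAREN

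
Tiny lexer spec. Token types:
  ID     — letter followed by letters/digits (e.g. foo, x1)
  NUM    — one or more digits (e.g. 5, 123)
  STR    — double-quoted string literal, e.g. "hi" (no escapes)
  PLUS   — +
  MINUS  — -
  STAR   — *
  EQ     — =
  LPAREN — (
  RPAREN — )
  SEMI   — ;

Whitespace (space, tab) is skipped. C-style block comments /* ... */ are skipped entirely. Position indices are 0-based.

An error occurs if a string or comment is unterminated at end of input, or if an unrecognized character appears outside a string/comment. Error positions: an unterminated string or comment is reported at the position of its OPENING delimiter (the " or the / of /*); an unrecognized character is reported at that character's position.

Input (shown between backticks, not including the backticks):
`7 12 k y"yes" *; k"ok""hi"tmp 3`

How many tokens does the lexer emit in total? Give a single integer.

pos=0: emit NUM '7' (now at pos=1)
pos=2: emit NUM '12' (now at pos=4)
pos=5: emit ID 'k' (now at pos=6)
pos=7: emit ID 'y' (now at pos=8)
pos=8: enter STRING mode
pos=8: emit STR "yes" (now at pos=13)
pos=14: emit STAR '*'
pos=15: emit SEMI ';'
pos=17: emit ID 'k' (now at pos=18)
pos=18: enter STRING mode
pos=18: emit STR "ok" (now at pos=22)
pos=22: enter STRING mode
pos=22: emit STR "hi" (now at pos=26)
pos=26: emit ID 'tmp' (now at pos=29)
pos=30: emit NUM '3' (now at pos=31)
DONE. 12 tokens: [NUM, NUM, ID, ID, STR, STAR, SEMI, ID, STR, STR, ID, NUM]

Answer: 12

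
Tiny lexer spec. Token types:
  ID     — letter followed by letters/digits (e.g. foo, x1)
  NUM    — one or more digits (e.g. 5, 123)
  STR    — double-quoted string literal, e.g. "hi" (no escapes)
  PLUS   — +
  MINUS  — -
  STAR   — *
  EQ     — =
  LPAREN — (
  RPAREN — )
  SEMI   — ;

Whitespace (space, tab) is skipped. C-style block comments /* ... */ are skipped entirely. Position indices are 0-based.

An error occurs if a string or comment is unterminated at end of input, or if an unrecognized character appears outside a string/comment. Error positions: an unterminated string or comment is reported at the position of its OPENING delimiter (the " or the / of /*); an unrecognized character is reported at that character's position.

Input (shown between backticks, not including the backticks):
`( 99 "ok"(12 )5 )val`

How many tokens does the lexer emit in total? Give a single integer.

Answer: 9

Derivation:
pos=0: emit LPAREN '('
pos=2: emit NUM '99' (now at pos=4)
pos=5: enter STRING mode
pos=5: emit STR "ok" (now at pos=9)
pos=9: emit LPAREN '('
pos=10: emit NUM '12' (now at pos=12)
pos=13: emit RPAREN ')'
pos=14: emit NUM '5' (now at pos=15)
pos=16: emit RPAREN ')'
pos=17: emit ID 'val' (now at pos=20)
DONE. 9 tokens: [LPAREN, NUM, STR, LPAREN, NUM, RPAREN, NUM, RPAREN, ID]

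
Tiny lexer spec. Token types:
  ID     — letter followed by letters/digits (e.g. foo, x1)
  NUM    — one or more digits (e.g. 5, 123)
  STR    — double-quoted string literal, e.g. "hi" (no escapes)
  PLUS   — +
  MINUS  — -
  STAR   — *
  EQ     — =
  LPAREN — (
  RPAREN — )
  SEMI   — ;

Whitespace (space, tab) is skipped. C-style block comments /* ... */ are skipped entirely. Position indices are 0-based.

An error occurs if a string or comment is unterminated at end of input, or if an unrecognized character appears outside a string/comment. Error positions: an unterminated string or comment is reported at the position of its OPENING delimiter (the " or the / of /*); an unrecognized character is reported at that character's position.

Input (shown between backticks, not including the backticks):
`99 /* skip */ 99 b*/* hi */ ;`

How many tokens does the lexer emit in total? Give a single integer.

pos=0: emit NUM '99' (now at pos=2)
pos=3: enter COMMENT mode (saw '/*')
exit COMMENT mode (now at pos=13)
pos=14: emit NUM '99' (now at pos=16)
pos=17: emit ID 'b' (now at pos=18)
pos=18: emit STAR '*'
pos=19: enter COMMENT mode (saw '/*')
exit COMMENT mode (now at pos=27)
pos=28: emit SEMI ';'
DONE. 5 tokens: [NUM, NUM, ID, STAR, SEMI]

Answer: 5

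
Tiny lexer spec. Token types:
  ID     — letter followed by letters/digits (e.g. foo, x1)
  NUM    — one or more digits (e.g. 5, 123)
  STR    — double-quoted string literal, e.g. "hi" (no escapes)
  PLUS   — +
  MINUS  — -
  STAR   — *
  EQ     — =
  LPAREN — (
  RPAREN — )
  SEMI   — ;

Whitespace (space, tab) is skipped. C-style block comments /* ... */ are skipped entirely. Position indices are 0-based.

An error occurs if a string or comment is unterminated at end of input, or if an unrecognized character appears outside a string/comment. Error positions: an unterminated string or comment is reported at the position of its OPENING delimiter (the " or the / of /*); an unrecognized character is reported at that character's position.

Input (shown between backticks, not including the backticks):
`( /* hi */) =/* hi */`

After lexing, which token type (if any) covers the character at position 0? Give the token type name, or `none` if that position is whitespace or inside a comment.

pos=0: emit LPAREN '('
pos=2: enter COMMENT mode (saw '/*')
exit COMMENT mode (now at pos=10)
pos=10: emit RPAREN ')'
pos=12: emit EQ '='
pos=13: enter COMMENT mode (saw '/*')
exit COMMENT mode (now at pos=21)
DONE. 3 tokens: [LPAREN, RPAREN, EQ]
Position 0: char is '(' -> LPAREN

Answer: LPAREN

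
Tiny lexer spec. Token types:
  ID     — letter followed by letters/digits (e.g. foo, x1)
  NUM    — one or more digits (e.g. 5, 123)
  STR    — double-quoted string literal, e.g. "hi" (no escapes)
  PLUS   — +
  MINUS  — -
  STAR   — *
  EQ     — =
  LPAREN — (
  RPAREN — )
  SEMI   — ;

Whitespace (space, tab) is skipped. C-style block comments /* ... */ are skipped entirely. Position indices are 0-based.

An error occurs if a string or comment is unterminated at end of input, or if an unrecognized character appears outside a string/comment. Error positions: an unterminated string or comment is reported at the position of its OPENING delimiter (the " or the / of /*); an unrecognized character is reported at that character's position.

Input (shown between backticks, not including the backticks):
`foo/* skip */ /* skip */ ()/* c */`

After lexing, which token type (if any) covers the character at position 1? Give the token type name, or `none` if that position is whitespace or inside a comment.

pos=0: emit ID 'foo' (now at pos=3)
pos=3: enter COMMENT mode (saw '/*')
exit COMMENT mode (now at pos=13)
pos=14: enter COMMENT mode (saw '/*')
exit COMMENT mode (now at pos=24)
pos=25: emit LPAREN '('
pos=26: emit RPAREN ')'
pos=27: enter COMMENT mode (saw '/*')
exit COMMENT mode (now at pos=34)
DONE. 3 tokens: [ID, LPAREN, RPAREN]
Position 1: char is 'o' -> ID

Answer: ID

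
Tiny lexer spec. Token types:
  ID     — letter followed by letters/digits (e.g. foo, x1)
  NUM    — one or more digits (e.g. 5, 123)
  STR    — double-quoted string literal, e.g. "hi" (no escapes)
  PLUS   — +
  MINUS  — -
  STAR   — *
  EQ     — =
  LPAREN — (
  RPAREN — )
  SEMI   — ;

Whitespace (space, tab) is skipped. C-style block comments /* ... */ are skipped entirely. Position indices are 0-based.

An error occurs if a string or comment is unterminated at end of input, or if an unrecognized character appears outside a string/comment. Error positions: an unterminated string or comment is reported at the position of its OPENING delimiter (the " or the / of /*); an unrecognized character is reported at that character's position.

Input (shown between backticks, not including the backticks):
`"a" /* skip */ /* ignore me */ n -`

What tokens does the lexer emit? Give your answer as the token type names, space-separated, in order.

Answer: STR ID MINUS

Derivation:
pos=0: enter STRING mode
pos=0: emit STR "a" (now at pos=3)
pos=4: enter COMMENT mode (saw '/*')
exit COMMENT mode (now at pos=14)
pos=15: enter COMMENT mode (saw '/*')
exit COMMENT mode (now at pos=30)
pos=31: emit ID 'n' (now at pos=32)
pos=33: emit MINUS '-'
DONE. 3 tokens: [STR, ID, MINUS]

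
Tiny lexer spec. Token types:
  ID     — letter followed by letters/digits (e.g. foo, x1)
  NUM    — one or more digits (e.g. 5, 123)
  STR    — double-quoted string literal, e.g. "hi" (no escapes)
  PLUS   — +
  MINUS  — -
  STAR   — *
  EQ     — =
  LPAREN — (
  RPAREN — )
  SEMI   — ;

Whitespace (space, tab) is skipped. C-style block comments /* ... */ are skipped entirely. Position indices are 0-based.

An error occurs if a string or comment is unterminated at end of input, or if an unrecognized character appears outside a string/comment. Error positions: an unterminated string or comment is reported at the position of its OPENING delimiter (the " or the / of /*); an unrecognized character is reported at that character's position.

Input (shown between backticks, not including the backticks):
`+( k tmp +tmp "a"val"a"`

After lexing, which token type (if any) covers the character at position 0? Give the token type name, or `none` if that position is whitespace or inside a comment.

Answer: PLUS

Derivation:
pos=0: emit PLUS '+'
pos=1: emit LPAREN '('
pos=3: emit ID 'k' (now at pos=4)
pos=5: emit ID 'tmp' (now at pos=8)
pos=9: emit PLUS '+'
pos=10: emit ID 'tmp' (now at pos=13)
pos=14: enter STRING mode
pos=14: emit STR "a" (now at pos=17)
pos=17: emit ID 'val' (now at pos=20)
pos=20: enter STRING mode
pos=20: emit STR "a" (now at pos=23)
DONE. 9 tokens: [PLUS, LPAREN, ID, ID, PLUS, ID, STR, ID, STR]
Position 0: char is '+' -> PLUS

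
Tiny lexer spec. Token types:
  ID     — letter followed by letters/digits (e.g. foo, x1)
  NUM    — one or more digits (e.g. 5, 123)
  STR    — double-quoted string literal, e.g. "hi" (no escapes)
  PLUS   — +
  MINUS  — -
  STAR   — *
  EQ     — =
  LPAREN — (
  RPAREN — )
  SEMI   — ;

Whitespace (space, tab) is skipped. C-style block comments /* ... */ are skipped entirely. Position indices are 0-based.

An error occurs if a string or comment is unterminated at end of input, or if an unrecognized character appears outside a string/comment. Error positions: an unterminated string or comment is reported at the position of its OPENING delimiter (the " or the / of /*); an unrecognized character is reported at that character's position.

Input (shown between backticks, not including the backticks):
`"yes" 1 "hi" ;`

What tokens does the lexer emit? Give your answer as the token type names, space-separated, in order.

Answer: STR NUM STR SEMI

Derivation:
pos=0: enter STRING mode
pos=0: emit STR "yes" (now at pos=5)
pos=6: emit NUM '1' (now at pos=7)
pos=8: enter STRING mode
pos=8: emit STR "hi" (now at pos=12)
pos=13: emit SEMI ';'
DONE. 4 tokens: [STR, NUM, STR, SEMI]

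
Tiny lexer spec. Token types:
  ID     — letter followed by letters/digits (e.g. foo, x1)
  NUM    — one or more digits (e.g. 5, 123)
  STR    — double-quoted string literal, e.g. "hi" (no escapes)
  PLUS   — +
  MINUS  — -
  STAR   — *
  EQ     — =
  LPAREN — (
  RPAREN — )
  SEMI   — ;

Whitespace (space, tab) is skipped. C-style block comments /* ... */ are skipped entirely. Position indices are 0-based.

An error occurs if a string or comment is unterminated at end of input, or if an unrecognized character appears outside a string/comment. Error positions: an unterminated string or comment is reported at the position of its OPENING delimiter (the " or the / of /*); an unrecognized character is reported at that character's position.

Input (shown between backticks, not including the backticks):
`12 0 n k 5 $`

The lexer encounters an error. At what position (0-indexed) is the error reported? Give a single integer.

pos=0: emit NUM '12' (now at pos=2)
pos=3: emit NUM '0' (now at pos=4)
pos=5: emit ID 'n' (now at pos=6)
pos=7: emit ID 'k' (now at pos=8)
pos=9: emit NUM '5' (now at pos=10)
pos=11: ERROR — unrecognized char '$'

Answer: 11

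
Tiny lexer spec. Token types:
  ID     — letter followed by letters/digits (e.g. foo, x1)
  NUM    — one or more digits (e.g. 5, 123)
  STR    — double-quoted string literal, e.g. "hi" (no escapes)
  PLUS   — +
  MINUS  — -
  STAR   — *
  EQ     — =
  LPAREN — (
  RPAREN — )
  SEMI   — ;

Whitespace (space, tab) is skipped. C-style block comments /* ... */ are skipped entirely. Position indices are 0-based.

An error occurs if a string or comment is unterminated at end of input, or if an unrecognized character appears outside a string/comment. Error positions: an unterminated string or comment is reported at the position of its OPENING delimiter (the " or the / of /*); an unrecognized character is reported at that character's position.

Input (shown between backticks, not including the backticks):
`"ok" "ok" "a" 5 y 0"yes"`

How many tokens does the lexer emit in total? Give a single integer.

Answer: 7

Derivation:
pos=0: enter STRING mode
pos=0: emit STR "ok" (now at pos=4)
pos=5: enter STRING mode
pos=5: emit STR "ok" (now at pos=9)
pos=10: enter STRING mode
pos=10: emit STR "a" (now at pos=13)
pos=14: emit NUM '5' (now at pos=15)
pos=16: emit ID 'y' (now at pos=17)
pos=18: emit NUM '0' (now at pos=19)
pos=19: enter STRING mode
pos=19: emit STR "yes" (now at pos=24)
DONE. 7 tokens: [STR, STR, STR, NUM, ID, NUM, STR]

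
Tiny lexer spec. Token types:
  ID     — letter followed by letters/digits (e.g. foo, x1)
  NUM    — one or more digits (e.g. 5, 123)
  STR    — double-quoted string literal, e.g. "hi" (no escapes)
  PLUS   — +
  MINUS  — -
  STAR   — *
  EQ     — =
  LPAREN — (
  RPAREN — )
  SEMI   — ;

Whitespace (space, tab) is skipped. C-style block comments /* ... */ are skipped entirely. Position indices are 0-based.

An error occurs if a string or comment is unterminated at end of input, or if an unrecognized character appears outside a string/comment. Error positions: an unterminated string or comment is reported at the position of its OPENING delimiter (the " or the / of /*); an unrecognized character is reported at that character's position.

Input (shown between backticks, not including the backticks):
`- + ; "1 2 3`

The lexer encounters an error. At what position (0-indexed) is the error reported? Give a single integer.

Answer: 6

Derivation:
pos=0: emit MINUS '-'
pos=2: emit PLUS '+'
pos=4: emit SEMI ';'
pos=6: enter STRING mode
pos=6: ERROR — unterminated string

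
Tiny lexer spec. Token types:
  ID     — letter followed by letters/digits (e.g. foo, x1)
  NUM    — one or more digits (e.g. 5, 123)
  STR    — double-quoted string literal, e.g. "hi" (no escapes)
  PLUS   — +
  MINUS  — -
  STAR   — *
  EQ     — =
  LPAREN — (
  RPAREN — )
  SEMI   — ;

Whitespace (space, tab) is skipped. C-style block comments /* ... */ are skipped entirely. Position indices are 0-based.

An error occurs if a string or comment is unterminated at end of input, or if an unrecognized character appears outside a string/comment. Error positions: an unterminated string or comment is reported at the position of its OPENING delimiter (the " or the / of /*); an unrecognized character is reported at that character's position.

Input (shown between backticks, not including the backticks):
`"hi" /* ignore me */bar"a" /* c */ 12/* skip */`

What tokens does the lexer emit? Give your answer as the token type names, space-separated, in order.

pos=0: enter STRING mode
pos=0: emit STR "hi" (now at pos=4)
pos=5: enter COMMENT mode (saw '/*')
exit COMMENT mode (now at pos=20)
pos=20: emit ID 'bar' (now at pos=23)
pos=23: enter STRING mode
pos=23: emit STR "a" (now at pos=26)
pos=27: enter COMMENT mode (saw '/*')
exit COMMENT mode (now at pos=34)
pos=35: emit NUM '12' (now at pos=37)
pos=37: enter COMMENT mode (saw '/*')
exit COMMENT mode (now at pos=47)
DONE. 4 tokens: [STR, ID, STR, NUM]

Answer: STR ID STR NUM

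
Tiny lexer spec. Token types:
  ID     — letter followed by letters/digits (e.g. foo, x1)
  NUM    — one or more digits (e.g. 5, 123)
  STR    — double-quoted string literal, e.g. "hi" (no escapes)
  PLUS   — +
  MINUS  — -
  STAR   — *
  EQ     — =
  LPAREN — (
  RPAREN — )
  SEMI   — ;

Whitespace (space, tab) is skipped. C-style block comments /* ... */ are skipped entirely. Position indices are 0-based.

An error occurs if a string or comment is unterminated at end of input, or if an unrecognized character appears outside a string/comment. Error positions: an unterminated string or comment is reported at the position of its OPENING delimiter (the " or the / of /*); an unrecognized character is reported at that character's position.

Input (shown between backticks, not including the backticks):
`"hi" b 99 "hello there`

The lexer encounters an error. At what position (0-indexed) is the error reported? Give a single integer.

pos=0: enter STRING mode
pos=0: emit STR "hi" (now at pos=4)
pos=5: emit ID 'b' (now at pos=6)
pos=7: emit NUM '99' (now at pos=9)
pos=10: enter STRING mode
pos=10: ERROR — unterminated string

Answer: 10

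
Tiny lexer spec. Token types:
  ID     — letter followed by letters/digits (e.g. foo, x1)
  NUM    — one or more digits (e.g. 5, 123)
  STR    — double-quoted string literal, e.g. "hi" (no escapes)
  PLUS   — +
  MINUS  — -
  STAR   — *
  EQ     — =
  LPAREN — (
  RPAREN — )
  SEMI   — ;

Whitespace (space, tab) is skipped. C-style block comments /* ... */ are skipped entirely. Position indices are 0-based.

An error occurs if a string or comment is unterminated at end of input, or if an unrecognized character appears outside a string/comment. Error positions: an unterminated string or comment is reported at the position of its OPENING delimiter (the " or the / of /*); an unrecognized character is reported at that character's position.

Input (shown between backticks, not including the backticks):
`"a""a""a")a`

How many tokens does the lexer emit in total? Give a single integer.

Answer: 5

Derivation:
pos=0: enter STRING mode
pos=0: emit STR "a" (now at pos=3)
pos=3: enter STRING mode
pos=3: emit STR "a" (now at pos=6)
pos=6: enter STRING mode
pos=6: emit STR "a" (now at pos=9)
pos=9: emit RPAREN ')'
pos=10: emit ID 'a' (now at pos=11)
DONE. 5 tokens: [STR, STR, STR, RPAREN, ID]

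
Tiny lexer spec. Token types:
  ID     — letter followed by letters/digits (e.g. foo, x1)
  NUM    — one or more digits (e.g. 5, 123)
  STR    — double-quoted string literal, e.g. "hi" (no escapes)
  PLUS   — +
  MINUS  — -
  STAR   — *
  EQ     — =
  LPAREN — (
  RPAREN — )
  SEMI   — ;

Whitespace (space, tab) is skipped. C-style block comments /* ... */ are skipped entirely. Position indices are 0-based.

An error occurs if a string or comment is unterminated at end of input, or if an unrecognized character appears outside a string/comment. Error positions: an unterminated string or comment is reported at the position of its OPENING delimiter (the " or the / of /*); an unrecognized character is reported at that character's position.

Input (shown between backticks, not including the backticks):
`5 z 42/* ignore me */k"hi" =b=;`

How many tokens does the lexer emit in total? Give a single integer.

Answer: 9

Derivation:
pos=0: emit NUM '5' (now at pos=1)
pos=2: emit ID 'z' (now at pos=3)
pos=4: emit NUM '42' (now at pos=6)
pos=6: enter COMMENT mode (saw '/*')
exit COMMENT mode (now at pos=21)
pos=21: emit ID 'k' (now at pos=22)
pos=22: enter STRING mode
pos=22: emit STR "hi" (now at pos=26)
pos=27: emit EQ '='
pos=28: emit ID 'b' (now at pos=29)
pos=29: emit EQ '='
pos=30: emit SEMI ';'
DONE. 9 tokens: [NUM, ID, NUM, ID, STR, EQ, ID, EQ, SEMI]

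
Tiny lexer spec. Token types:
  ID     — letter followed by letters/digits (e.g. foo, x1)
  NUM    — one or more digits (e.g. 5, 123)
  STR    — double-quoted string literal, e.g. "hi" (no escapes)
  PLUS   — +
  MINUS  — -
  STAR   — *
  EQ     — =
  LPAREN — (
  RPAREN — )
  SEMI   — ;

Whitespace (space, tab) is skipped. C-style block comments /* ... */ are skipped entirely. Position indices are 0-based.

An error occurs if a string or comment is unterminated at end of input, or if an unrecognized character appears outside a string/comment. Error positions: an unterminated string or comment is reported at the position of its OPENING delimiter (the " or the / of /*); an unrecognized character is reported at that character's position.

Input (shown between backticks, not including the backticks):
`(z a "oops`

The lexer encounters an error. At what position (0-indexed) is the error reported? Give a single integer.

pos=0: emit LPAREN '('
pos=1: emit ID 'z' (now at pos=2)
pos=3: emit ID 'a' (now at pos=4)
pos=5: enter STRING mode
pos=5: ERROR — unterminated string

Answer: 5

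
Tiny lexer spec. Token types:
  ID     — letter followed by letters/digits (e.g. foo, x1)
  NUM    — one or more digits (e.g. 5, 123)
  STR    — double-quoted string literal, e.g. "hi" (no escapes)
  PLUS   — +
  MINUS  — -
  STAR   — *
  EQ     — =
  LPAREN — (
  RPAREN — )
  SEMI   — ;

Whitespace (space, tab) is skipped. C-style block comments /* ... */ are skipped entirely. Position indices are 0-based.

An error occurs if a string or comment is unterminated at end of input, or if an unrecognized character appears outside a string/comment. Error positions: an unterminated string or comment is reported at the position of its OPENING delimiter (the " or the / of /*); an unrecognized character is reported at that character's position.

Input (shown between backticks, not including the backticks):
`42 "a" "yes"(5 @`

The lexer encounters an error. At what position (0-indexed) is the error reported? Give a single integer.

Answer: 15

Derivation:
pos=0: emit NUM '42' (now at pos=2)
pos=3: enter STRING mode
pos=3: emit STR "a" (now at pos=6)
pos=7: enter STRING mode
pos=7: emit STR "yes" (now at pos=12)
pos=12: emit LPAREN '('
pos=13: emit NUM '5' (now at pos=14)
pos=15: ERROR — unrecognized char '@'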